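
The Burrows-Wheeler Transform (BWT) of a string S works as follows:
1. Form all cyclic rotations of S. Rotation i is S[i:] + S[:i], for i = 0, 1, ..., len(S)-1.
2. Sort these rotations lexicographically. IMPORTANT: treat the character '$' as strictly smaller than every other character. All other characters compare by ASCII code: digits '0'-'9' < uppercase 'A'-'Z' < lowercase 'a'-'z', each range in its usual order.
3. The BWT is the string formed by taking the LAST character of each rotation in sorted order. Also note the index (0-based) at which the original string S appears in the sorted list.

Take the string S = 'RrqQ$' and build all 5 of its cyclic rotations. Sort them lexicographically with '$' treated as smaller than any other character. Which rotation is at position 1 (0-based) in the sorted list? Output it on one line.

Answer: Q$Rrq

Derivation:
All 5 rotations (rotation i = S[i:]+S[:i]):
  rot[0] = RrqQ$
  rot[1] = rqQ$R
  rot[2] = qQ$Rr
  rot[3] = Q$Rrq
  rot[4] = $RrqQ
Sorted (with $ < everything):
  sorted[0] = $RrqQ
  sorted[1] = Q$Rrq
  sorted[2] = RrqQ$
  sorted[3] = qQ$Rr
  sorted[4] = rqQ$R
sorted[1] = Q$Rrq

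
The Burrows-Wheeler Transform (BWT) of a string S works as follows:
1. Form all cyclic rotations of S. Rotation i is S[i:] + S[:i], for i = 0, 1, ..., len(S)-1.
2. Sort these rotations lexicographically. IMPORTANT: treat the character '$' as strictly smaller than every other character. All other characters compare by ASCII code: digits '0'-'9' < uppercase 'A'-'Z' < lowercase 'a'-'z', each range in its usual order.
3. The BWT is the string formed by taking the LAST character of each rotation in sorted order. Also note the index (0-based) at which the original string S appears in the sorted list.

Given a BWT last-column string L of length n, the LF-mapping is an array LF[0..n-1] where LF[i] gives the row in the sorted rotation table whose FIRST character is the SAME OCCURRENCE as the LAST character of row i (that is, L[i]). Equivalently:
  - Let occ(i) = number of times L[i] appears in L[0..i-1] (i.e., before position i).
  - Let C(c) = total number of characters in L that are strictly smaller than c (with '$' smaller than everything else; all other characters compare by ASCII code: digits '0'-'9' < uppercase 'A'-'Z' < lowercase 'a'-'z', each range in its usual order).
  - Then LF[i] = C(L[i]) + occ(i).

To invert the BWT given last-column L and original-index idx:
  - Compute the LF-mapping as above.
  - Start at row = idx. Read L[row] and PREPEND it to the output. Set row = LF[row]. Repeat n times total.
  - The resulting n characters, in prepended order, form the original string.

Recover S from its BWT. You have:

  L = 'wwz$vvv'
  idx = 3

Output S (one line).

LF mapping: 4 5 6 0 1 2 3
Walk LF starting at row 3, prepending L[row]:
  step 1: row=3, L[3]='$', prepend. Next row=LF[3]=0
  step 2: row=0, L[0]='w', prepend. Next row=LF[0]=4
  step 3: row=4, L[4]='v', prepend. Next row=LF[4]=1
  step 4: row=1, L[1]='w', prepend. Next row=LF[1]=5
  step 5: row=5, L[5]='v', prepend. Next row=LF[5]=2
  step 6: row=2, L[2]='z', prepend. Next row=LF[2]=6
  step 7: row=6, L[6]='v', prepend. Next row=LF[6]=3
Reversed output: vzvwvw$

Answer: vzvwvw$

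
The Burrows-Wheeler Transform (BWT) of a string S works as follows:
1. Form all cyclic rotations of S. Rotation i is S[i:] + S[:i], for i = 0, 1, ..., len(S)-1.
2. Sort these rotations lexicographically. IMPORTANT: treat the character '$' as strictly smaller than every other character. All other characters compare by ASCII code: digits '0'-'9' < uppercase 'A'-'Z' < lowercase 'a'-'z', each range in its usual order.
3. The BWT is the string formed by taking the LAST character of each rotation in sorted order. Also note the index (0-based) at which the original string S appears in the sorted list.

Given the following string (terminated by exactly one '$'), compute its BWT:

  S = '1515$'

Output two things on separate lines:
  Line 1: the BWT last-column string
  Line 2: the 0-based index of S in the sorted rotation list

All 5 rotations (rotation i = S[i:]+S[:i]):
  rot[0] = 1515$
  rot[1] = 515$1
  rot[2] = 15$15
  rot[3] = 5$151
  rot[4] = $1515
Sorted (with $ < everything):
  sorted[0] = $1515  (last char: '5')
  sorted[1] = 15$15  (last char: '5')
  sorted[2] = 1515$  (last char: '$')
  sorted[3] = 5$151  (last char: '1')
  sorted[4] = 515$1  (last char: '1')
Last column: 55$11
Original string S is at sorted index 2

Answer: 55$11
2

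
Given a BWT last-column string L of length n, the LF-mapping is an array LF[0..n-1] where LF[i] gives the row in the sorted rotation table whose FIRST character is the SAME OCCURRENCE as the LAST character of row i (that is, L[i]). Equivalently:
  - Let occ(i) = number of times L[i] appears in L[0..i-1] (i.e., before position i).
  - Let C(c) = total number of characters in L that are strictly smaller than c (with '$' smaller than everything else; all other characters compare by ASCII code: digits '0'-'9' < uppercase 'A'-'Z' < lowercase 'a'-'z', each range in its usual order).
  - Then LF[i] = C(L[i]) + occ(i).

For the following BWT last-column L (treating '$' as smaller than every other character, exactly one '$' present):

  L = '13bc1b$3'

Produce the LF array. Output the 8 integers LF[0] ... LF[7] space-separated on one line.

Char counts: '$':1, '1':2, '3':2, 'b':2, 'c':1
C (first-col start): C('$')=0, C('1')=1, C('3')=3, C('b')=5, C('c')=7
L[0]='1': occ=0, LF[0]=C('1')+0=1+0=1
L[1]='3': occ=0, LF[1]=C('3')+0=3+0=3
L[2]='b': occ=0, LF[2]=C('b')+0=5+0=5
L[3]='c': occ=0, LF[3]=C('c')+0=7+0=7
L[4]='1': occ=1, LF[4]=C('1')+1=1+1=2
L[5]='b': occ=1, LF[5]=C('b')+1=5+1=6
L[6]='$': occ=0, LF[6]=C('$')+0=0+0=0
L[7]='3': occ=1, LF[7]=C('3')+1=3+1=4

Answer: 1 3 5 7 2 6 0 4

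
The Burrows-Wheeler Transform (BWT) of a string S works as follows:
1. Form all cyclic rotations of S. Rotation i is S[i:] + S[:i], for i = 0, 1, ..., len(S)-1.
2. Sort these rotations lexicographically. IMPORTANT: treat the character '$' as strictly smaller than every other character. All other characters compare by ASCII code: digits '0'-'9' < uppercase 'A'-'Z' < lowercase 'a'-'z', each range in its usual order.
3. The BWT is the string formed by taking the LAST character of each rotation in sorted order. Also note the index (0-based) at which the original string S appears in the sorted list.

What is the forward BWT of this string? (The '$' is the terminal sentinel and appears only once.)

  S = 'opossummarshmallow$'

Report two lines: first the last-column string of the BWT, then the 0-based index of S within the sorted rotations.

Answer: wmmsalhmu$ploarosso
9

Derivation:
All 19 rotations (rotation i = S[i:]+S[:i]):
  rot[0] = opossummarshmallow$
  rot[1] = possummarshmallow$o
  rot[2] = ossummarshmallow$op
  rot[3] = ssummarshmallow$opo
  rot[4] = summarshmallow$opos
  rot[5] = ummarshmallow$oposs
  rot[6] = mmarshmallow$opossu
  rot[7] = marshmallow$opossum
  rot[8] = arshmallow$opossumm
  rot[9] = rshmallow$opossumma
  rot[10] = shmallow$opossummar
  rot[11] = hmallow$opossummars
  rot[12] = mallow$opossummarsh
  rot[13] = allow$opossummarshm
  rot[14] = llow$opossummarshma
  rot[15] = low$opossummarshmal
  rot[16] = ow$opossummarshmall
  rot[17] = w$opossummarshmallo
  rot[18] = $opossummarshmallow
Sorted (with $ < everything):
  sorted[0] = $opossummarshmallow  (last char: 'w')
  sorted[1] = allow$opossummarshm  (last char: 'm')
  sorted[2] = arshmallow$opossumm  (last char: 'm')
  sorted[3] = hmallow$opossummars  (last char: 's')
  sorted[4] = llow$opossummarshma  (last char: 'a')
  sorted[5] = low$opossummarshmal  (last char: 'l')
  sorted[6] = mallow$opossummarsh  (last char: 'h')
  sorted[7] = marshmallow$opossum  (last char: 'm')
  sorted[8] = mmarshmallow$opossu  (last char: 'u')
  sorted[9] = opossummarshmallow$  (last char: '$')
  sorted[10] = ossummarshmallow$op  (last char: 'p')
  sorted[11] = ow$opossummarshmall  (last char: 'l')
  sorted[12] = possummarshmallow$o  (last char: 'o')
  sorted[13] = rshmallow$opossumma  (last char: 'a')
  sorted[14] = shmallow$opossummar  (last char: 'r')
  sorted[15] = ssummarshmallow$opo  (last char: 'o')
  sorted[16] = summarshmallow$opos  (last char: 's')
  sorted[17] = ummarshmallow$oposs  (last char: 's')
  sorted[18] = w$opossummarshmallo  (last char: 'o')
Last column: wmmsalhmu$ploarosso
Original string S is at sorted index 9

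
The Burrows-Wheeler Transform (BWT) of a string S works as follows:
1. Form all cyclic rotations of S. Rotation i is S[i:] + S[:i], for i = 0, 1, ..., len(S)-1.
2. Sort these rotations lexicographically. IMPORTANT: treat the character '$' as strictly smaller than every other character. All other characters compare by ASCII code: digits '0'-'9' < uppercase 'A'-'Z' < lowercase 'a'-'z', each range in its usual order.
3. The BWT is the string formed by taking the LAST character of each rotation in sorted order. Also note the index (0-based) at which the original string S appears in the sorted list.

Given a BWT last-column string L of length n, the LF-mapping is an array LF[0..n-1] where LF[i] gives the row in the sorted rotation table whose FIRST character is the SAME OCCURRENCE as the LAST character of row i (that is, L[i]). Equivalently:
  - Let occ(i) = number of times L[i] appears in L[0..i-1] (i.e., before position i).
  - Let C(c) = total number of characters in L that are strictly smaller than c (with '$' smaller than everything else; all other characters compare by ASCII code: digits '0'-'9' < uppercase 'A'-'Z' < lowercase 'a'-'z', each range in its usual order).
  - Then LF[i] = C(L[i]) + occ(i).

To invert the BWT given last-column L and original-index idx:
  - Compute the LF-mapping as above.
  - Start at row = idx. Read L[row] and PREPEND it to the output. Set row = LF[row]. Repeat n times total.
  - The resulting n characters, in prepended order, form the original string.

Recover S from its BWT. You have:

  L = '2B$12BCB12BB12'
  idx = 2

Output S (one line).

LF mapping: 4 8 0 1 5 9 13 10 2 6 11 12 3 7
Walk LF starting at row 2, prepending L[row]:
  step 1: row=2, L[2]='$', prepend. Next row=LF[2]=0
  step 2: row=0, L[0]='2', prepend. Next row=LF[0]=4
  step 3: row=4, L[4]='2', prepend. Next row=LF[4]=5
  step 4: row=5, L[5]='B', prepend. Next row=LF[5]=9
  step 5: row=9, L[9]='2', prepend. Next row=LF[9]=6
  step 6: row=6, L[6]='C', prepend. Next row=LF[6]=13
  step 7: row=13, L[13]='2', prepend. Next row=LF[13]=7
  step 8: row=7, L[7]='B', prepend. Next row=LF[7]=10
  step 9: row=10, L[10]='B', prepend. Next row=LF[10]=11
  step 10: row=11, L[11]='B', prepend. Next row=LF[11]=12
  step 11: row=12, L[12]='1', prepend. Next row=LF[12]=3
  step 12: row=3, L[3]='1', prepend. Next row=LF[3]=1
  step 13: row=1, L[1]='B', prepend. Next row=LF[1]=8
  step 14: row=8, L[8]='1', prepend. Next row=LF[8]=2
Reversed output: 1B11BBB2C2B22$

Answer: 1B11BBB2C2B22$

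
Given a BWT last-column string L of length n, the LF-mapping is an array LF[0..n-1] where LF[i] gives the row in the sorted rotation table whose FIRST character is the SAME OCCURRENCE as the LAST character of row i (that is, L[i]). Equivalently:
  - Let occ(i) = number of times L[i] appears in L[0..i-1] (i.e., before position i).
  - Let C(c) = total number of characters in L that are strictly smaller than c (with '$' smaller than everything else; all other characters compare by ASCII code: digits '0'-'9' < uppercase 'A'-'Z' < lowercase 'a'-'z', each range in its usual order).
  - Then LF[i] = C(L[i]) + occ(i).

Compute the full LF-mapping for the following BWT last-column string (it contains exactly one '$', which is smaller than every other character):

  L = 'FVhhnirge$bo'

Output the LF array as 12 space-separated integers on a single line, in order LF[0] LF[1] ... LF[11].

Answer: 1 2 6 7 9 8 11 5 4 0 3 10

Derivation:
Char counts: '$':1, 'F':1, 'V':1, 'b':1, 'e':1, 'g':1, 'h':2, 'i':1, 'n':1, 'o':1, 'r':1
C (first-col start): C('$')=0, C('F')=1, C('V')=2, C('b')=3, C('e')=4, C('g')=5, C('h')=6, C('i')=8, C('n')=9, C('o')=10, C('r')=11
L[0]='F': occ=0, LF[0]=C('F')+0=1+0=1
L[1]='V': occ=0, LF[1]=C('V')+0=2+0=2
L[2]='h': occ=0, LF[2]=C('h')+0=6+0=6
L[3]='h': occ=1, LF[3]=C('h')+1=6+1=7
L[4]='n': occ=0, LF[4]=C('n')+0=9+0=9
L[5]='i': occ=0, LF[5]=C('i')+0=8+0=8
L[6]='r': occ=0, LF[6]=C('r')+0=11+0=11
L[7]='g': occ=0, LF[7]=C('g')+0=5+0=5
L[8]='e': occ=0, LF[8]=C('e')+0=4+0=4
L[9]='$': occ=0, LF[9]=C('$')+0=0+0=0
L[10]='b': occ=0, LF[10]=C('b')+0=3+0=3
L[11]='o': occ=0, LF[11]=C('o')+0=10+0=10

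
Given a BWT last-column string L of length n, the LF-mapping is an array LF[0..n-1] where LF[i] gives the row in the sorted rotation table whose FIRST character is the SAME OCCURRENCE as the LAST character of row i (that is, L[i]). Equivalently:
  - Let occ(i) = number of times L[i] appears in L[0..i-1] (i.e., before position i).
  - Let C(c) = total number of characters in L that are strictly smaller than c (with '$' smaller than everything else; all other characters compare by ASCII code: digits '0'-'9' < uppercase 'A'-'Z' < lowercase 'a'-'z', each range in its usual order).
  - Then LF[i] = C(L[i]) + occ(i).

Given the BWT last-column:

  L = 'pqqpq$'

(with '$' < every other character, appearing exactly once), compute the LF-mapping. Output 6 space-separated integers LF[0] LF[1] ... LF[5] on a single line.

Answer: 1 3 4 2 5 0

Derivation:
Char counts: '$':1, 'p':2, 'q':3
C (first-col start): C('$')=0, C('p')=1, C('q')=3
L[0]='p': occ=0, LF[0]=C('p')+0=1+0=1
L[1]='q': occ=0, LF[1]=C('q')+0=3+0=3
L[2]='q': occ=1, LF[2]=C('q')+1=3+1=4
L[3]='p': occ=1, LF[3]=C('p')+1=1+1=2
L[4]='q': occ=2, LF[4]=C('q')+2=3+2=5
L[5]='$': occ=0, LF[5]=C('$')+0=0+0=0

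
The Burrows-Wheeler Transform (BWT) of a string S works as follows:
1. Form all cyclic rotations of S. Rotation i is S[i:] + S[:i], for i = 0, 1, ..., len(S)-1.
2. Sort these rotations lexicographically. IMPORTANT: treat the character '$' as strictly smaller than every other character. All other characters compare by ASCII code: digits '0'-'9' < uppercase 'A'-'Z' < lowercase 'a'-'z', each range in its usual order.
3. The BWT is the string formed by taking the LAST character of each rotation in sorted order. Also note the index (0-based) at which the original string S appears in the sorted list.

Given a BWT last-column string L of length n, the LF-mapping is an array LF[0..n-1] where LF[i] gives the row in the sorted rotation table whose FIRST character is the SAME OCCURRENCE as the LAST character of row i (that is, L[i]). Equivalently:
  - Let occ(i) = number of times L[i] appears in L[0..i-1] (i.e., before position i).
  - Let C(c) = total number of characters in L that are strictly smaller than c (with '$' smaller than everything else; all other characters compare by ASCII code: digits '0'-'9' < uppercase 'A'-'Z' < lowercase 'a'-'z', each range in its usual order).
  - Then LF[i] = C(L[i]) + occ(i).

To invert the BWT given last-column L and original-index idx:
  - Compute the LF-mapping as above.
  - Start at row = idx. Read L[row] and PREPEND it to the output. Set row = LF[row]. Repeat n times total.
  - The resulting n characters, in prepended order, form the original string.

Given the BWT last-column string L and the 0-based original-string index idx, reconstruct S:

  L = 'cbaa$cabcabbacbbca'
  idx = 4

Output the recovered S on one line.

LF mapping: 13 7 1 2 0 14 3 8 15 4 9 10 5 16 11 12 17 6
Walk LF starting at row 4, prepending L[row]:
  step 1: row=4, L[4]='$', prepend. Next row=LF[4]=0
  step 2: row=0, L[0]='c', prepend. Next row=LF[0]=13
  step 3: row=13, L[13]='c', prepend. Next row=LF[13]=16
  step 4: row=16, L[16]='c', prepend. Next row=LF[16]=17
  step 5: row=17, L[17]='a', prepend. Next row=LF[17]=6
  step 6: row=6, L[6]='a', prepend. Next row=LF[6]=3
  step 7: row=3, L[3]='a', prepend. Next row=LF[3]=2
  step 8: row=2, L[2]='a', prepend. Next row=LF[2]=1
  step 9: row=1, L[1]='b', prepend. Next row=LF[1]=7
  step 10: row=7, L[7]='b', prepend. Next row=LF[7]=8
  step 11: row=8, L[8]='c', prepend. Next row=LF[8]=15
  step 12: row=15, L[15]='b', prepend. Next row=LF[15]=12
  step 13: row=12, L[12]='a', prepend. Next row=LF[12]=5
  step 14: row=5, L[5]='c', prepend. Next row=LF[5]=14
  step 15: row=14, L[14]='b', prepend. Next row=LF[14]=11
  step 16: row=11, L[11]='b', prepend. Next row=LF[11]=10
  step 17: row=10, L[10]='b', prepend. Next row=LF[10]=9
  step 18: row=9, L[9]='a', prepend. Next row=LF[9]=4
Reversed output: abbbcabcbbaaaaccc$

Answer: abbbcabcbbaaaaccc$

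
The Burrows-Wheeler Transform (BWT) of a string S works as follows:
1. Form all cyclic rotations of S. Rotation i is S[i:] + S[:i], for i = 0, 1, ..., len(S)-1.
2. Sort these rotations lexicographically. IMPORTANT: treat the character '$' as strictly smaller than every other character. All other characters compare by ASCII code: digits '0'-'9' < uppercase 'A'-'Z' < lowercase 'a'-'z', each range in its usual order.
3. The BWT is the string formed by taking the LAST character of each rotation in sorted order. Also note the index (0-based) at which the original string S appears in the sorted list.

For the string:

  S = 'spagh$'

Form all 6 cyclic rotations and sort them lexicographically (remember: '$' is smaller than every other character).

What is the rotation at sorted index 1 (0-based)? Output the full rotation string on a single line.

All 6 rotations (rotation i = S[i:]+S[:i]):
  rot[0] = spagh$
  rot[1] = pagh$s
  rot[2] = agh$sp
  rot[3] = gh$spa
  rot[4] = h$spag
  rot[5] = $spagh
Sorted (with $ < everything):
  sorted[0] = $spagh
  sorted[1] = agh$sp
  sorted[2] = gh$spa
  sorted[3] = h$spag
  sorted[4] = pagh$s
  sorted[5] = spagh$
sorted[1] = agh$sp

Answer: agh$sp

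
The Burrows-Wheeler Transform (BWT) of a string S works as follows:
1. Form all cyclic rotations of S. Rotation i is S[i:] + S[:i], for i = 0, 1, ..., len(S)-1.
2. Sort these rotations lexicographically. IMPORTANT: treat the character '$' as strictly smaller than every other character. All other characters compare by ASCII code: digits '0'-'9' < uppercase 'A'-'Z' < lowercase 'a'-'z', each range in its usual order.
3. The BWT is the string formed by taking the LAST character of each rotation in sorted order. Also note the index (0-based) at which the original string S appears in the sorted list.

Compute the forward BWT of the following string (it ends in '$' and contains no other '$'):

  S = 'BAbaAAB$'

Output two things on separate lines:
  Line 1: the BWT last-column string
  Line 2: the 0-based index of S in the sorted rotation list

All 8 rotations (rotation i = S[i:]+S[:i]):
  rot[0] = BAbaAAB$
  rot[1] = AbaAAB$B
  rot[2] = baAAB$BA
  rot[3] = aAAB$BAb
  rot[4] = AAB$BAba
  rot[5] = AB$BAbaA
  rot[6] = B$BAbaAA
  rot[7] = $BAbaAAB
Sorted (with $ < everything):
  sorted[0] = $BAbaAAB  (last char: 'B')
  sorted[1] = AAB$BAba  (last char: 'a')
  sorted[2] = AB$BAbaA  (last char: 'A')
  sorted[3] = AbaAAB$B  (last char: 'B')
  sorted[4] = B$BAbaAA  (last char: 'A')
  sorted[5] = BAbaAAB$  (last char: '$')
  sorted[6] = aAAB$BAb  (last char: 'b')
  sorted[7] = baAAB$BA  (last char: 'A')
Last column: BaABA$bA
Original string S is at sorted index 5

Answer: BaABA$bA
5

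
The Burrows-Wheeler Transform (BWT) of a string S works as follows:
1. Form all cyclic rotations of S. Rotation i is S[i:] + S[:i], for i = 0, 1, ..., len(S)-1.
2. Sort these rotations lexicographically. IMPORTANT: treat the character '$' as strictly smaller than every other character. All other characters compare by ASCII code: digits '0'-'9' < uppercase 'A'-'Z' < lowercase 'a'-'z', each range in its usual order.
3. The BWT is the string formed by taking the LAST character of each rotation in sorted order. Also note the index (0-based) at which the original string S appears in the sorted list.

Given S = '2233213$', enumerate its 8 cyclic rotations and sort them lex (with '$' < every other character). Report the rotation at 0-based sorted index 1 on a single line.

Answer: 13$22332

Derivation:
All 8 rotations (rotation i = S[i:]+S[:i]):
  rot[0] = 2233213$
  rot[1] = 233213$2
  rot[2] = 33213$22
  rot[3] = 3213$223
  rot[4] = 213$2233
  rot[5] = 13$22332
  rot[6] = 3$223321
  rot[7] = $2233213
Sorted (with $ < everything):
  sorted[0] = $2233213
  sorted[1] = 13$22332
  sorted[2] = 213$2233
  sorted[3] = 2233213$
  sorted[4] = 233213$2
  sorted[5] = 3$223321
  sorted[6] = 3213$223
  sorted[7] = 33213$22
sorted[1] = 13$22332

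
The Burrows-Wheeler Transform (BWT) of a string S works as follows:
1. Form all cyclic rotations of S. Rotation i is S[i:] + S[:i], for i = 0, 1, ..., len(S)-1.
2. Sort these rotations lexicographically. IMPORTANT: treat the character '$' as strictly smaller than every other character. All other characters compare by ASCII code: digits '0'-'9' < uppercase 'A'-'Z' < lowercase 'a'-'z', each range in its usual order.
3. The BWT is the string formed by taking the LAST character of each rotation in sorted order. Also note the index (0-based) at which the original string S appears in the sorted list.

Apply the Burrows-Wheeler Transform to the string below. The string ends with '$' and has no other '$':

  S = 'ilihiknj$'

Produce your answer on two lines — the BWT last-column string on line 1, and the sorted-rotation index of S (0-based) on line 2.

Answer: jilh$niik
4

Derivation:
All 9 rotations (rotation i = S[i:]+S[:i]):
  rot[0] = ilihiknj$
  rot[1] = lihiknj$i
  rot[2] = ihiknj$il
  rot[3] = hiknj$ili
  rot[4] = iknj$ilih
  rot[5] = knj$ilihi
  rot[6] = nj$ilihik
  rot[7] = j$ilihikn
  rot[8] = $ilihiknj
Sorted (with $ < everything):
  sorted[0] = $ilihiknj  (last char: 'j')
  sorted[1] = hiknj$ili  (last char: 'i')
  sorted[2] = ihiknj$il  (last char: 'l')
  sorted[3] = iknj$ilih  (last char: 'h')
  sorted[4] = ilihiknj$  (last char: '$')
  sorted[5] = j$ilihikn  (last char: 'n')
  sorted[6] = knj$ilihi  (last char: 'i')
  sorted[7] = lihiknj$i  (last char: 'i')
  sorted[8] = nj$ilihik  (last char: 'k')
Last column: jilh$niik
Original string S is at sorted index 4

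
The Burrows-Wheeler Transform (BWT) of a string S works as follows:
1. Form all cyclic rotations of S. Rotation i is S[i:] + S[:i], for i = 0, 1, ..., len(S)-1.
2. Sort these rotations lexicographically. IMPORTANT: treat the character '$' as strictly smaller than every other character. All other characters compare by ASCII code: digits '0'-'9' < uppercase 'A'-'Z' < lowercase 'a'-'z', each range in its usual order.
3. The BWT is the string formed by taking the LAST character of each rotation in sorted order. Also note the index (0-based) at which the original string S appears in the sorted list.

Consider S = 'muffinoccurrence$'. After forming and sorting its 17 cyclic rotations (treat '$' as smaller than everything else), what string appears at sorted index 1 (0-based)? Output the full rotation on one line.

All 17 rotations (rotation i = S[i:]+S[:i]):
  rot[0] = muffinoccurrence$
  rot[1] = uffinoccurrence$m
  rot[2] = ffinoccurrence$mu
  rot[3] = finoccurrence$muf
  rot[4] = inoccurrence$muff
  rot[5] = noccurrence$muffi
  rot[6] = occurrence$muffin
  rot[7] = ccurrence$muffino
  rot[8] = currence$muffinoc
  rot[9] = urrence$muffinocc
  rot[10] = rrence$muffinoccu
  rot[11] = rence$muffinoccur
  rot[12] = ence$muffinoccurr
  rot[13] = nce$muffinoccurre
  rot[14] = ce$muffinoccurren
  rot[15] = e$muffinoccurrenc
  rot[16] = $muffinoccurrence
Sorted (with $ < everything):
  sorted[0] = $muffinoccurrence
  sorted[1] = ccurrence$muffino
  sorted[2] = ce$muffinoccurren
  sorted[3] = currence$muffinoc
  sorted[4] = e$muffinoccurrenc
  sorted[5] = ence$muffinoccurr
  sorted[6] = ffinoccurrence$mu
  sorted[7] = finoccurrence$muf
  sorted[8] = inoccurrence$muff
  sorted[9] = muffinoccurrence$
  sorted[10] = nce$muffinoccurre
  sorted[11] = noccurrence$muffi
  sorted[12] = occurrence$muffin
  sorted[13] = rence$muffinoccur
  sorted[14] = rrence$muffinoccu
  sorted[15] = uffinoccurrence$m
  sorted[16] = urrence$muffinocc
sorted[1] = ccurrence$muffino

Answer: ccurrence$muffino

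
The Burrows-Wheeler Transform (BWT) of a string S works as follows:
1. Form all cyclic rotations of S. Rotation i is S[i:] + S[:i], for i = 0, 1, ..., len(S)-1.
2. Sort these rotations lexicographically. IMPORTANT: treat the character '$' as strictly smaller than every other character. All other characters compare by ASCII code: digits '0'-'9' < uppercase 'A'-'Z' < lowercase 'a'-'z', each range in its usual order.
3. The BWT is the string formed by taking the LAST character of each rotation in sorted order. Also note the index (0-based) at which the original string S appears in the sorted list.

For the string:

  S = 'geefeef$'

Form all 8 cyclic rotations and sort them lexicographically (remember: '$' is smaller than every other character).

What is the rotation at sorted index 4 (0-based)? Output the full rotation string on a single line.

All 8 rotations (rotation i = S[i:]+S[:i]):
  rot[0] = geefeef$
  rot[1] = eefeef$g
  rot[2] = efeef$ge
  rot[3] = feef$gee
  rot[4] = eef$geef
  rot[5] = ef$geefe
  rot[6] = f$geefee
  rot[7] = $geefeef
Sorted (with $ < everything):
  sorted[0] = $geefeef
  sorted[1] = eef$geef
  sorted[2] = eefeef$g
  sorted[3] = ef$geefe
  sorted[4] = efeef$ge
  sorted[5] = f$geefee
  sorted[6] = feef$gee
  sorted[7] = geefeef$
sorted[4] = efeef$ge

Answer: efeef$ge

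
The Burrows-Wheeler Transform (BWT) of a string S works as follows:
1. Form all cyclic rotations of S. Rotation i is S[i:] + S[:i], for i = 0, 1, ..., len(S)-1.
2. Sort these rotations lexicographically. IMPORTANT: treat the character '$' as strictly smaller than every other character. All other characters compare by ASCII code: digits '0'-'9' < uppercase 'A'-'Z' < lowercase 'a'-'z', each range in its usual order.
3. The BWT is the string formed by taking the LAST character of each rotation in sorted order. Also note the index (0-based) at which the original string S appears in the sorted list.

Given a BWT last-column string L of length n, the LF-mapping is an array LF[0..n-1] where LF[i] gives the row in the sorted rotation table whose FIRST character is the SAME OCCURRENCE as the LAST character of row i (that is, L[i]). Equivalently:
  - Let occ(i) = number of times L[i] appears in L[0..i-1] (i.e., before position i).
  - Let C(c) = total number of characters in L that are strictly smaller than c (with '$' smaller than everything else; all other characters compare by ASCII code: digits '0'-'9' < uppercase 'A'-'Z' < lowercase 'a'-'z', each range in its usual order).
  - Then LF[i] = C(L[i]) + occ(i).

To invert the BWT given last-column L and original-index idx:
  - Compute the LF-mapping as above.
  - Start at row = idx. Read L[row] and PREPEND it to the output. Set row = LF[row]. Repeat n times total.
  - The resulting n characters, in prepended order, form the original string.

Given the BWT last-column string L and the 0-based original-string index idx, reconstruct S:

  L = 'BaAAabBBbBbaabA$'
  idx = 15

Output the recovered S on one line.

LF mapping: 4 8 1 2 9 12 5 6 13 7 14 10 11 15 3 0
Walk LF starting at row 15, prepending L[row]:
  step 1: row=15, L[15]='$', prepend. Next row=LF[15]=0
  step 2: row=0, L[0]='B', prepend. Next row=LF[0]=4
  step 3: row=4, L[4]='a', prepend. Next row=LF[4]=9
  step 4: row=9, L[9]='B', prepend. Next row=LF[9]=7
  step 5: row=7, L[7]='B', prepend. Next row=LF[7]=6
  step 6: row=6, L[6]='B', prepend. Next row=LF[6]=5
  step 7: row=5, L[5]='b', prepend. Next row=LF[5]=12
  step 8: row=12, L[12]='a', prepend. Next row=LF[12]=11
  step 9: row=11, L[11]='a', prepend. Next row=LF[11]=10
  step 10: row=10, L[10]='b', prepend. Next row=LF[10]=14
  step 11: row=14, L[14]='A', prepend. Next row=LF[14]=3
  step 12: row=3, L[3]='A', prepend. Next row=LF[3]=2
  step 13: row=2, L[2]='A', prepend. Next row=LF[2]=1
  step 14: row=1, L[1]='a', prepend. Next row=LF[1]=8
  step 15: row=8, L[8]='b', prepend. Next row=LF[8]=13
  step 16: row=13, L[13]='b', prepend. Next row=LF[13]=15
Reversed output: bbaAAAbaabBBBaB$

Answer: bbaAAAbaabBBBaB$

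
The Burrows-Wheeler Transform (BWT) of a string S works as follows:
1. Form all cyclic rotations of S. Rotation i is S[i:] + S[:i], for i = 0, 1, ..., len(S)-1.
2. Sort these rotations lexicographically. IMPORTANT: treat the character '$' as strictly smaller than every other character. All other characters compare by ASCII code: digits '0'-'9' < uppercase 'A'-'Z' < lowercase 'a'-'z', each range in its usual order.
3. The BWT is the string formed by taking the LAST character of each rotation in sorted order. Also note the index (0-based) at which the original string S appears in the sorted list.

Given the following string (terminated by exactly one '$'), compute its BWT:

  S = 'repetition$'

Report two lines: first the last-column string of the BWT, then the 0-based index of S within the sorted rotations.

Answer: nrpttoie$ie
8

Derivation:
All 11 rotations (rotation i = S[i:]+S[:i]):
  rot[0] = repetition$
  rot[1] = epetition$r
  rot[2] = petition$re
  rot[3] = etition$rep
  rot[4] = tition$repe
  rot[5] = ition$repet
  rot[6] = tion$repeti
  rot[7] = ion$repetit
  rot[8] = on$repetiti
  rot[9] = n$repetitio
  rot[10] = $repetition
Sorted (with $ < everything):
  sorted[0] = $repetition  (last char: 'n')
  sorted[1] = epetition$r  (last char: 'r')
  sorted[2] = etition$rep  (last char: 'p')
  sorted[3] = ion$repetit  (last char: 't')
  sorted[4] = ition$repet  (last char: 't')
  sorted[5] = n$repetitio  (last char: 'o')
  sorted[6] = on$repetiti  (last char: 'i')
  sorted[7] = petition$re  (last char: 'e')
  sorted[8] = repetition$  (last char: '$')
  sorted[9] = tion$repeti  (last char: 'i')
  sorted[10] = tition$repe  (last char: 'e')
Last column: nrpttoie$ie
Original string S is at sorted index 8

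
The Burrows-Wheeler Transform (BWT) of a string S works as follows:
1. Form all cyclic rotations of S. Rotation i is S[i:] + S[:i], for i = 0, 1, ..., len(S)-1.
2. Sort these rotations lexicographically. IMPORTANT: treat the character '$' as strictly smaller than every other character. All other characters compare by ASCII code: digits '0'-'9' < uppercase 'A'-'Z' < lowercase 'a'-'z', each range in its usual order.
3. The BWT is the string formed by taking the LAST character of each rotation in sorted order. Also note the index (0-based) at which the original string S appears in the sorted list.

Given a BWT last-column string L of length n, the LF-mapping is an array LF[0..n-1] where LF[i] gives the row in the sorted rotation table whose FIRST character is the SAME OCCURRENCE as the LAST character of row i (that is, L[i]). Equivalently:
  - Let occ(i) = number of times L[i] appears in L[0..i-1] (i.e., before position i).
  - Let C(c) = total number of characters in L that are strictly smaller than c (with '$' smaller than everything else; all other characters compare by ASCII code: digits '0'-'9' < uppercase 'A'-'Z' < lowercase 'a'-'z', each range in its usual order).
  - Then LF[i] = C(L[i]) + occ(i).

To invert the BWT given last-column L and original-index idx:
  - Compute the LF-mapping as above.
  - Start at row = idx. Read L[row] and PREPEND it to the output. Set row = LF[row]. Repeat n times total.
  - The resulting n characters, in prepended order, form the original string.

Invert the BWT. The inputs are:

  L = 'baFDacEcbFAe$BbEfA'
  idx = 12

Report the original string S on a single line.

LF mapping: 11 9 7 4 10 14 5 15 12 8 1 16 0 3 13 6 17 2
Walk LF starting at row 12, prepending L[row]:
  step 1: row=12, L[12]='$', prepend. Next row=LF[12]=0
  step 2: row=0, L[0]='b', prepend. Next row=LF[0]=11
  step 3: row=11, L[11]='e', prepend. Next row=LF[11]=16
  step 4: row=16, L[16]='f', prepend. Next row=LF[16]=17
  step 5: row=17, L[17]='A', prepend. Next row=LF[17]=2
  step 6: row=2, L[2]='F', prepend. Next row=LF[2]=7
  step 7: row=7, L[7]='c', prepend. Next row=LF[7]=15
  step 8: row=15, L[15]='E', prepend. Next row=LF[15]=6
  step 9: row=6, L[6]='E', prepend. Next row=LF[6]=5
  step 10: row=5, L[5]='c', prepend. Next row=LF[5]=14
  step 11: row=14, L[14]='b', prepend. Next row=LF[14]=13
  step 12: row=13, L[13]='B', prepend. Next row=LF[13]=3
  step 13: row=3, L[3]='D', prepend. Next row=LF[3]=4
  step 14: row=4, L[4]='a', prepend. Next row=LF[4]=10
  step 15: row=10, L[10]='A', prepend. Next row=LF[10]=1
  step 16: row=1, L[1]='a', prepend. Next row=LF[1]=9
  step 17: row=9, L[9]='F', prepend. Next row=LF[9]=8
  step 18: row=8, L[8]='b', prepend. Next row=LF[8]=12
Reversed output: bFaAaDBbcEEcFAfeb$

Answer: bFaAaDBbcEEcFAfeb$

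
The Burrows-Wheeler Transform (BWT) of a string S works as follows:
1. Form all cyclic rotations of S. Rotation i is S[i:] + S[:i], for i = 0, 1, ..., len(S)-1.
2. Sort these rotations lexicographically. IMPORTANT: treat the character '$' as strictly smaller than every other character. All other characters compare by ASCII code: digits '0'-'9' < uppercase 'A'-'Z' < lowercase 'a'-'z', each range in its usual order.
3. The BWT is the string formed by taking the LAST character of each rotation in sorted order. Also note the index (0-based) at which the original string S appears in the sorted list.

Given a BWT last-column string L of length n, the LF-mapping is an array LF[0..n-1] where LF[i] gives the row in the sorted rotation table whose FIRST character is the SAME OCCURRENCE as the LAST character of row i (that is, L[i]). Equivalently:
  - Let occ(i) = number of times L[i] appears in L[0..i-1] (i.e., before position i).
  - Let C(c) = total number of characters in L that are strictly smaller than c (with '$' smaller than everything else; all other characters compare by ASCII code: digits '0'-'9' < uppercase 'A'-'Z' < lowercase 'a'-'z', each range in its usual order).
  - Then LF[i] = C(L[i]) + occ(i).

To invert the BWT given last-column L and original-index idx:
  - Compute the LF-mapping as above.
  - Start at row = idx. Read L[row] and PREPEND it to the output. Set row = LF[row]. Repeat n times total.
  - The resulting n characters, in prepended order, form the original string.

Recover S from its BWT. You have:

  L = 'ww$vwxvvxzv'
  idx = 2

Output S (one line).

LF mapping: 5 6 0 1 7 8 2 3 9 10 4
Walk LF starting at row 2, prepending L[row]:
  step 1: row=2, L[2]='$', prepend. Next row=LF[2]=0
  step 2: row=0, L[0]='w', prepend. Next row=LF[0]=5
  step 3: row=5, L[5]='x', prepend. Next row=LF[5]=8
  step 4: row=8, L[8]='x', prepend. Next row=LF[8]=9
  step 5: row=9, L[9]='z', prepend. Next row=LF[9]=10
  step 6: row=10, L[10]='v', prepend. Next row=LF[10]=4
  step 7: row=4, L[4]='w', prepend. Next row=LF[4]=7
  step 8: row=7, L[7]='v', prepend. Next row=LF[7]=3
  step 9: row=3, L[3]='v', prepend. Next row=LF[3]=1
  step 10: row=1, L[1]='w', prepend. Next row=LF[1]=6
  step 11: row=6, L[6]='v', prepend. Next row=LF[6]=2
Reversed output: vwvvwvzxxw$

Answer: vwvvwvzxxw$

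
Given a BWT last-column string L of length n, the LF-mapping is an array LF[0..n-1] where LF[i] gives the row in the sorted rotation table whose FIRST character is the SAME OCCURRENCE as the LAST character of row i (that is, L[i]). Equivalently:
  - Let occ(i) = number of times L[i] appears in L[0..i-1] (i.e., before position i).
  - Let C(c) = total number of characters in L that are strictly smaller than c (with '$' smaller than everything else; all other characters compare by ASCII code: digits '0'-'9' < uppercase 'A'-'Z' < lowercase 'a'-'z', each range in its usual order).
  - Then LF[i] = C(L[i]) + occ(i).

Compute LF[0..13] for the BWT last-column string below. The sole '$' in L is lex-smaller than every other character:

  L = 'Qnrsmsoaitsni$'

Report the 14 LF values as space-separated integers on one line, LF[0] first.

Char counts: '$':1, 'Q':1, 'a':1, 'i':2, 'm':1, 'n':2, 'o':1, 'r':1, 's':3, 't':1
C (first-col start): C('$')=0, C('Q')=1, C('a')=2, C('i')=3, C('m')=5, C('n')=6, C('o')=8, C('r')=9, C('s')=10, C('t')=13
L[0]='Q': occ=0, LF[0]=C('Q')+0=1+0=1
L[1]='n': occ=0, LF[1]=C('n')+0=6+0=6
L[2]='r': occ=0, LF[2]=C('r')+0=9+0=9
L[3]='s': occ=0, LF[3]=C('s')+0=10+0=10
L[4]='m': occ=0, LF[4]=C('m')+0=5+0=5
L[5]='s': occ=1, LF[5]=C('s')+1=10+1=11
L[6]='o': occ=0, LF[6]=C('o')+0=8+0=8
L[7]='a': occ=0, LF[7]=C('a')+0=2+0=2
L[8]='i': occ=0, LF[8]=C('i')+0=3+0=3
L[9]='t': occ=0, LF[9]=C('t')+0=13+0=13
L[10]='s': occ=2, LF[10]=C('s')+2=10+2=12
L[11]='n': occ=1, LF[11]=C('n')+1=6+1=7
L[12]='i': occ=1, LF[12]=C('i')+1=3+1=4
L[13]='$': occ=0, LF[13]=C('$')+0=0+0=0

Answer: 1 6 9 10 5 11 8 2 3 13 12 7 4 0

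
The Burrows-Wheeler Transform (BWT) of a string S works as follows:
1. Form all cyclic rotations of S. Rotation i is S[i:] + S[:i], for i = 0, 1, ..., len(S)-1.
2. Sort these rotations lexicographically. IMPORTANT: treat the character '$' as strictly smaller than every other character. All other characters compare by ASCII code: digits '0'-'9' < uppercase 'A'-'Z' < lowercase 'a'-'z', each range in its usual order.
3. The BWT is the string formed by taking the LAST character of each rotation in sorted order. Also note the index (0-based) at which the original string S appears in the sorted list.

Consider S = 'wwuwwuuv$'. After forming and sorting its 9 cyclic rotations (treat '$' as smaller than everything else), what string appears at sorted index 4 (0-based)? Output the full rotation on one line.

All 9 rotations (rotation i = S[i:]+S[:i]):
  rot[0] = wwuwwuuv$
  rot[1] = wuwwuuv$w
  rot[2] = uwwuuv$ww
  rot[3] = wwuuv$wwu
  rot[4] = wuuv$wwuw
  rot[5] = uuv$wwuww
  rot[6] = uv$wwuwwu
  rot[7] = v$wwuwwuu
  rot[8] = $wwuwwuuv
Sorted (with $ < everything):
  sorted[0] = $wwuwwuuv
  sorted[1] = uuv$wwuww
  sorted[2] = uv$wwuwwu
  sorted[3] = uwwuuv$ww
  sorted[4] = v$wwuwwuu
  sorted[5] = wuuv$wwuw
  sorted[6] = wuwwuuv$w
  sorted[7] = wwuuv$wwu
  sorted[8] = wwuwwuuv$
sorted[4] = v$wwuwwuu

Answer: v$wwuwwuu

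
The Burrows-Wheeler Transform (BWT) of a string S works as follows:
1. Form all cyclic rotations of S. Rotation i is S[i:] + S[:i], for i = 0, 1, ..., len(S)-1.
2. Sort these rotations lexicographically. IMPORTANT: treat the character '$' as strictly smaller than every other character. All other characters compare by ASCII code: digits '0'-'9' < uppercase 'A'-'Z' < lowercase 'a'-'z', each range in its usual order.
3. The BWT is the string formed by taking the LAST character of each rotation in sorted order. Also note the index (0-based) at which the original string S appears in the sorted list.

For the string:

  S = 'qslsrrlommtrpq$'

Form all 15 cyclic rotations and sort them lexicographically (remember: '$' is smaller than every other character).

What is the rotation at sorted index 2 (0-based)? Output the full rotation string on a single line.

Answer: lsrrlommtrpq$qs

Derivation:
All 15 rotations (rotation i = S[i:]+S[:i]):
  rot[0] = qslsrrlommtrpq$
  rot[1] = slsrrlommtrpq$q
  rot[2] = lsrrlommtrpq$qs
  rot[3] = srrlommtrpq$qsl
  rot[4] = rrlommtrpq$qsls
  rot[5] = rlommtrpq$qslsr
  rot[6] = lommtrpq$qslsrr
  rot[7] = ommtrpq$qslsrrl
  rot[8] = mmtrpq$qslsrrlo
  rot[9] = mtrpq$qslsrrlom
  rot[10] = trpq$qslsrrlomm
  rot[11] = rpq$qslsrrlommt
  rot[12] = pq$qslsrrlommtr
  rot[13] = q$qslsrrlommtrp
  rot[14] = $qslsrrlommtrpq
Sorted (with $ < everything):
  sorted[0] = $qslsrrlommtrpq
  sorted[1] = lommtrpq$qslsrr
  sorted[2] = lsrrlommtrpq$qs
  sorted[3] = mmtrpq$qslsrrlo
  sorted[4] = mtrpq$qslsrrlom
  sorted[5] = ommtrpq$qslsrrl
  sorted[6] = pq$qslsrrlommtr
  sorted[7] = q$qslsrrlommtrp
  sorted[8] = qslsrrlommtrpq$
  sorted[9] = rlommtrpq$qslsr
  sorted[10] = rpq$qslsrrlommt
  sorted[11] = rrlommtrpq$qsls
  sorted[12] = slsrrlommtrpq$q
  sorted[13] = srrlommtrpq$qsl
  sorted[14] = trpq$qslsrrlomm
sorted[2] = lsrrlommtrpq$qs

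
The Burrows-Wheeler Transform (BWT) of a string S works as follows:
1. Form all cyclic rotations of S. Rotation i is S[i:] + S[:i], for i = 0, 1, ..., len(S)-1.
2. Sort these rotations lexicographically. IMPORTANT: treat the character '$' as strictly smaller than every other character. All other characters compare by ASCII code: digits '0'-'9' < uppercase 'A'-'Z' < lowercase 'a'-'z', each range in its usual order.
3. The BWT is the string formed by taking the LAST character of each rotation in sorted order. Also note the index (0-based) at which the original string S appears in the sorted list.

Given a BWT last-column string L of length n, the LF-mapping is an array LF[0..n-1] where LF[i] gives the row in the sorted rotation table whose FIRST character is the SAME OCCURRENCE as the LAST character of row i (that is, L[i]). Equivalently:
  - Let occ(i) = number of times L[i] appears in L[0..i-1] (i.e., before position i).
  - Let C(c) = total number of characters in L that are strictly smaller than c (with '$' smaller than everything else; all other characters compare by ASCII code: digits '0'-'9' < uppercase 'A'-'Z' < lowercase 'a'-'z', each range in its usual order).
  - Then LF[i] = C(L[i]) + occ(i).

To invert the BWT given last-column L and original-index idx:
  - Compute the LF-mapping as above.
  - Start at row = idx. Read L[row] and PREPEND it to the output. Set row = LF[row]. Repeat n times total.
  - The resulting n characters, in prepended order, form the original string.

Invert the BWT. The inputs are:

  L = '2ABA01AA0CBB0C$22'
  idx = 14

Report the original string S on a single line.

LF mapping: 5 8 12 9 1 4 10 11 2 15 13 14 3 16 0 6 7
Walk LF starting at row 14, prepending L[row]:
  step 1: row=14, L[14]='$', prepend. Next row=LF[14]=0
  step 2: row=0, L[0]='2', prepend. Next row=LF[0]=5
  step 3: row=5, L[5]='1', prepend. Next row=LF[5]=4
  step 4: row=4, L[4]='0', prepend. Next row=LF[4]=1
  step 5: row=1, L[1]='A', prepend. Next row=LF[1]=8
  step 6: row=8, L[8]='0', prepend. Next row=LF[8]=2
  step 7: row=2, L[2]='B', prepend. Next row=LF[2]=12
  step 8: row=12, L[12]='0', prepend. Next row=LF[12]=3
  step 9: row=3, L[3]='A', prepend. Next row=LF[3]=9
  step 10: row=9, L[9]='C', prepend. Next row=LF[9]=15
  step 11: row=15, L[15]='2', prepend. Next row=LF[15]=6
  step 12: row=6, L[6]='A', prepend. Next row=LF[6]=10
  step 13: row=10, L[10]='B', prepend. Next row=LF[10]=13
  step 14: row=13, L[13]='C', prepend. Next row=LF[13]=16
  step 15: row=16, L[16]='2', prepend. Next row=LF[16]=7
  step 16: row=7, L[7]='A', prepend. Next row=LF[7]=11
  step 17: row=11, L[11]='B', prepend. Next row=LF[11]=14
Reversed output: BA2CBA2CA0B0A012$

Answer: BA2CBA2CA0B0A012$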